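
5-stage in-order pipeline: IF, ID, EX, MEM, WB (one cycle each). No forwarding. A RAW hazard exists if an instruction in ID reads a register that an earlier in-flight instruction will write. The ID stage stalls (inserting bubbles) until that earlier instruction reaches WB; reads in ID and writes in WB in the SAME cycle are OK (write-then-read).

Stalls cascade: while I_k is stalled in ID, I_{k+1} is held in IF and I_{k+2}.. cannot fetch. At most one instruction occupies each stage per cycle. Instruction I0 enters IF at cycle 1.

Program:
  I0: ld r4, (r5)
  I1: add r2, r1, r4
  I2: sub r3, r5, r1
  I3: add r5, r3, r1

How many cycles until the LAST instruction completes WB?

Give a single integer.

I0 ld r4 <- r5: IF@1 ID@2 stall=0 (-) EX@3 MEM@4 WB@5
I1 add r2 <- r1,r4: IF@2 ID@3 stall=2 (RAW on I0.r4 (WB@5)) EX@6 MEM@7 WB@8
I2 sub r3 <- r5,r1: IF@3 ID@6 stall=0 (-) EX@7 MEM@8 WB@9
I3 add r5 <- r3,r1: IF@6 ID@7 stall=2 (RAW on I2.r3 (WB@9)) EX@10 MEM@11 WB@12

Answer: 12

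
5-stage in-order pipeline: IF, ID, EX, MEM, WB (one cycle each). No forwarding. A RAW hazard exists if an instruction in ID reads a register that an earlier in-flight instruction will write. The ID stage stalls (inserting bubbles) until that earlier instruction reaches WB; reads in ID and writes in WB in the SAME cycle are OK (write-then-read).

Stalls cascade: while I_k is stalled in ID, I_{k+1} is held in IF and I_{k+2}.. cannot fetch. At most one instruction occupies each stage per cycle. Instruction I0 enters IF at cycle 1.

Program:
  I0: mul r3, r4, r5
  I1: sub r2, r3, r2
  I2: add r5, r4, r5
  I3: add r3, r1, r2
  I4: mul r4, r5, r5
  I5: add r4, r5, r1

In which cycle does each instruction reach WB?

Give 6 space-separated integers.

Answer: 5 8 9 11 12 13

Derivation:
I0 mul r3 <- r4,r5: IF@1 ID@2 stall=0 (-) EX@3 MEM@4 WB@5
I1 sub r2 <- r3,r2: IF@2 ID@3 stall=2 (RAW on I0.r3 (WB@5)) EX@6 MEM@7 WB@8
I2 add r5 <- r4,r5: IF@3 ID@6 stall=0 (-) EX@7 MEM@8 WB@9
I3 add r3 <- r1,r2: IF@6 ID@7 stall=1 (RAW on I1.r2 (WB@8)) EX@9 MEM@10 WB@11
I4 mul r4 <- r5,r5: IF@7 ID@9 stall=0 (-) EX@10 MEM@11 WB@12
I5 add r4 <- r5,r1: IF@9 ID@10 stall=0 (-) EX@11 MEM@12 WB@13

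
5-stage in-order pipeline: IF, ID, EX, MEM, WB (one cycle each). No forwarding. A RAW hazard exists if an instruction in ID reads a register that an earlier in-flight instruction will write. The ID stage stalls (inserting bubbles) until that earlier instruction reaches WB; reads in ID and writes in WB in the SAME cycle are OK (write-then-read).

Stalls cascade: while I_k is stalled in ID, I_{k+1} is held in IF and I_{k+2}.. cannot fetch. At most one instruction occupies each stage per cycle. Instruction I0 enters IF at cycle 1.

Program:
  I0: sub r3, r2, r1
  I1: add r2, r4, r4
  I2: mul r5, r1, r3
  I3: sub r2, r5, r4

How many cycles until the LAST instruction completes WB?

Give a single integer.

Answer: 11

Derivation:
I0 sub r3 <- r2,r1: IF@1 ID@2 stall=0 (-) EX@3 MEM@4 WB@5
I1 add r2 <- r4,r4: IF@2 ID@3 stall=0 (-) EX@4 MEM@5 WB@6
I2 mul r5 <- r1,r3: IF@3 ID@4 stall=1 (RAW on I0.r3 (WB@5)) EX@6 MEM@7 WB@8
I3 sub r2 <- r5,r4: IF@4 ID@6 stall=2 (RAW on I2.r5 (WB@8)) EX@9 MEM@10 WB@11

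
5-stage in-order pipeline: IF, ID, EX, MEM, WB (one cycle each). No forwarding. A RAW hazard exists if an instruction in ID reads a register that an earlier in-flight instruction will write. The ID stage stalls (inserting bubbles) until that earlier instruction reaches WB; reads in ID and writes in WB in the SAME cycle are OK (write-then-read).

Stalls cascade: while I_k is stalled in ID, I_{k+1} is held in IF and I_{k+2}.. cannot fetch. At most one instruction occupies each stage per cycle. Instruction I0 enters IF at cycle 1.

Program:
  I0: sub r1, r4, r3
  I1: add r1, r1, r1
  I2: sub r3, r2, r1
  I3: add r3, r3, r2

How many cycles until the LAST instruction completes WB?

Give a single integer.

Answer: 14

Derivation:
I0 sub r1 <- r4,r3: IF@1 ID@2 stall=0 (-) EX@3 MEM@4 WB@5
I1 add r1 <- r1,r1: IF@2 ID@3 stall=2 (RAW on I0.r1 (WB@5)) EX@6 MEM@7 WB@8
I2 sub r3 <- r2,r1: IF@3 ID@6 stall=2 (RAW on I1.r1 (WB@8)) EX@9 MEM@10 WB@11
I3 add r3 <- r3,r2: IF@6 ID@9 stall=2 (RAW on I2.r3 (WB@11)) EX@12 MEM@13 WB@14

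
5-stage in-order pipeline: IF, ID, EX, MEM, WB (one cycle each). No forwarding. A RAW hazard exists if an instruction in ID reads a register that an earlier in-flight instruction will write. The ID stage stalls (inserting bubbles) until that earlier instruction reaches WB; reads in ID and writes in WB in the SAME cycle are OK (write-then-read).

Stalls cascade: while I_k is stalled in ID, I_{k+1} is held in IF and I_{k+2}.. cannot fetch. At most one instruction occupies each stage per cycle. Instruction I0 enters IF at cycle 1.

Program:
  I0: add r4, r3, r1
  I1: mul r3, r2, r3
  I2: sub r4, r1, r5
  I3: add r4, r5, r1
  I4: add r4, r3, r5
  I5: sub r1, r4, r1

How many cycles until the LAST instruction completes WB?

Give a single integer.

Answer: 12

Derivation:
I0 add r4 <- r3,r1: IF@1 ID@2 stall=0 (-) EX@3 MEM@4 WB@5
I1 mul r3 <- r2,r3: IF@2 ID@3 stall=0 (-) EX@4 MEM@5 WB@6
I2 sub r4 <- r1,r5: IF@3 ID@4 stall=0 (-) EX@5 MEM@6 WB@7
I3 add r4 <- r5,r1: IF@4 ID@5 stall=0 (-) EX@6 MEM@7 WB@8
I4 add r4 <- r3,r5: IF@5 ID@6 stall=0 (-) EX@7 MEM@8 WB@9
I5 sub r1 <- r4,r1: IF@6 ID@7 stall=2 (RAW on I4.r4 (WB@9)) EX@10 MEM@11 WB@12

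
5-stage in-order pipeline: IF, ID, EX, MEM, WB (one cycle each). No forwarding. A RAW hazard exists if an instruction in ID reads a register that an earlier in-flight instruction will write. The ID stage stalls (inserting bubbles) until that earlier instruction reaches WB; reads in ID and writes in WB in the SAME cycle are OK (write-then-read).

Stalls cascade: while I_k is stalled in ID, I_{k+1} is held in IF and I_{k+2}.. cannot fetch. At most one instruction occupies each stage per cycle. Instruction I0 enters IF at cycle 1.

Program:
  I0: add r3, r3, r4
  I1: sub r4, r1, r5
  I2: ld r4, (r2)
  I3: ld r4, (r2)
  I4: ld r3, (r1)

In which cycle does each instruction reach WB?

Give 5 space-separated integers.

Answer: 5 6 7 8 9

Derivation:
I0 add r3 <- r3,r4: IF@1 ID@2 stall=0 (-) EX@3 MEM@4 WB@5
I1 sub r4 <- r1,r5: IF@2 ID@3 stall=0 (-) EX@4 MEM@5 WB@6
I2 ld r4 <- r2: IF@3 ID@4 stall=0 (-) EX@5 MEM@6 WB@7
I3 ld r4 <- r2: IF@4 ID@5 stall=0 (-) EX@6 MEM@7 WB@8
I4 ld r3 <- r1: IF@5 ID@6 stall=0 (-) EX@7 MEM@8 WB@9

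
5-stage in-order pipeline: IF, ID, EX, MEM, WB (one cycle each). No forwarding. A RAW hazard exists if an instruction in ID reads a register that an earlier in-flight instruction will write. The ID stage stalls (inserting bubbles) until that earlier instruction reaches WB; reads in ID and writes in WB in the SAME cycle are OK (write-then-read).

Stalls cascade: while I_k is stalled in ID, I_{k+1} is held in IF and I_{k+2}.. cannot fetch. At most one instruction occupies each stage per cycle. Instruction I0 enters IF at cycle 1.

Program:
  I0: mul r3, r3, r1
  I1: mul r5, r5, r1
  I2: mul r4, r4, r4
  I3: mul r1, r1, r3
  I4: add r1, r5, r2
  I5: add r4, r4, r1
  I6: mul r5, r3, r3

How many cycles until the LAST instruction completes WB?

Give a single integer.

Answer: 13

Derivation:
I0 mul r3 <- r3,r1: IF@1 ID@2 stall=0 (-) EX@3 MEM@4 WB@5
I1 mul r5 <- r5,r1: IF@2 ID@3 stall=0 (-) EX@4 MEM@5 WB@6
I2 mul r4 <- r4,r4: IF@3 ID@4 stall=0 (-) EX@5 MEM@6 WB@7
I3 mul r1 <- r1,r3: IF@4 ID@5 stall=0 (-) EX@6 MEM@7 WB@8
I4 add r1 <- r5,r2: IF@5 ID@6 stall=0 (-) EX@7 MEM@8 WB@9
I5 add r4 <- r4,r1: IF@6 ID@7 stall=2 (RAW on I4.r1 (WB@9)) EX@10 MEM@11 WB@12
I6 mul r5 <- r3,r3: IF@7 ID@10 stall=0 (-) EX@11 MEM@12 WB@13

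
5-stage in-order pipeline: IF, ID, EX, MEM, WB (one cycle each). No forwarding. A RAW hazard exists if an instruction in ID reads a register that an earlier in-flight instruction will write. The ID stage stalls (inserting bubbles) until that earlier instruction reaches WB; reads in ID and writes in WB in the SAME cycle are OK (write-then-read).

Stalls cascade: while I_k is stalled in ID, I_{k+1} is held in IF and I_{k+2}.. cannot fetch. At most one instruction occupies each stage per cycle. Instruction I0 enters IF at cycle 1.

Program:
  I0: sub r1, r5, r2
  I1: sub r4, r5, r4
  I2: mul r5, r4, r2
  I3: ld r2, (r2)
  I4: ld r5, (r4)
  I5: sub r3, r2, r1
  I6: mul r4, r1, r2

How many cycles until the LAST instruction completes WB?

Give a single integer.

I0 sub r1 <- r5,r2: IF@1 ID@2 stall=0 (-) EX@3 MEM@4 WB@5
I1 sub r4 <- r5,r4: IF@2 ID@3 stall=0 (-) EX@4 MEM@5 WB@6
I2 mul r5 <- r4,r2: IF@3 ID@4 stall=2 (RAW on I1.r4 (WB@6)) EX@7 MEM@8 WB@9
I3 ld r2 <- r2: IF@4 ID@7 stall=0 (-) EX@8 MEM@9 WB@10
I4 ld r5 <- r4: IF@7 ID@8 stall=0 (-) EX@9 MEM@10 WB@11
I5 sub r3 <- r2,r1: IF@8 ID@9 stall=1 (RAW on I3.r2 (WB@10)) EX@11 MEM@12 WB@13
I6 mul r4 <- r1,r2: IF@9 ID@11 stall=0 (-) EX@12 MEM@13 WB@14

Answer: 14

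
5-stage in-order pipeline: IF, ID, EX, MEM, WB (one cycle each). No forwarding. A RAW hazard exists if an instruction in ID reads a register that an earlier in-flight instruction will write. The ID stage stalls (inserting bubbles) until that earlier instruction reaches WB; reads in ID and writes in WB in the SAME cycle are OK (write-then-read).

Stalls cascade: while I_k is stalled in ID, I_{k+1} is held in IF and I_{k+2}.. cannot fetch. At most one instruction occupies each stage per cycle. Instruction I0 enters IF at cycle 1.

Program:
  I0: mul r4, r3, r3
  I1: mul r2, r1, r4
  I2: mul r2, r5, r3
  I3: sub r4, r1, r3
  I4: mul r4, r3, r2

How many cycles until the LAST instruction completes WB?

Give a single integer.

Answer: 12

Derivation:
I0 mul r4 <- r3,r3: IF@1 ID@2 stall=0 (-) EX@3 MEM@4 WB@5
I1 mul r2 <- r1,r4: IF@2 ID@3 stall=2 (RAW on I0.r4 (WB@5)) EX@6 MEM@7 WB@8
I2 mul r2 <- r5,r3: IF@3 ID@6 stall=0 (-) EX@7 MEM@8 WB@9
I3 sub r4 <- r1,r3: IF@6 ID@7 stall=0 (-) EX@8 MEM@9 WB@10
I4 mul r4 <- r3,r2: IF@7 ID@8 stall=1 (RAW on I2.r2 (WB@9)) EX@10 MEM@11 WB@12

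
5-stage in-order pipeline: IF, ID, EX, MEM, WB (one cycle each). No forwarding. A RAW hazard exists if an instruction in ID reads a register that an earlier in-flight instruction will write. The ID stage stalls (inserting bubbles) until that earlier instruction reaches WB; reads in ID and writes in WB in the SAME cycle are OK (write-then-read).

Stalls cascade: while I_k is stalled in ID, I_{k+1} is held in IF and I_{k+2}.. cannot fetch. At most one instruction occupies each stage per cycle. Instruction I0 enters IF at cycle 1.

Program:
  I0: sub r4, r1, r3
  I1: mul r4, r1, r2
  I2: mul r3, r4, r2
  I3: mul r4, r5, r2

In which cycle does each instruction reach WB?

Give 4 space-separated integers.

I0 sub r4 <- r1,r3: IF@1 ID@2 stall=0 (-) EX@3 MEM@4 WB@5
I1 mul r4 <- r1,r2: IF@2 ID@3 stall=0 (-) EX@4 MEM@5 WB@6
I2 mul r3 <- r4,r2: IF@3 ID@4 stall=2 (RAW on I1.r4 (WB@6)) EX@7 MEM@8 WB@9
I3 mul r4 <- r5,r2: IF@4 ID@7 stall=0 (-) EX@8 MEM@9 WB@10

Answer: 5 6 9 10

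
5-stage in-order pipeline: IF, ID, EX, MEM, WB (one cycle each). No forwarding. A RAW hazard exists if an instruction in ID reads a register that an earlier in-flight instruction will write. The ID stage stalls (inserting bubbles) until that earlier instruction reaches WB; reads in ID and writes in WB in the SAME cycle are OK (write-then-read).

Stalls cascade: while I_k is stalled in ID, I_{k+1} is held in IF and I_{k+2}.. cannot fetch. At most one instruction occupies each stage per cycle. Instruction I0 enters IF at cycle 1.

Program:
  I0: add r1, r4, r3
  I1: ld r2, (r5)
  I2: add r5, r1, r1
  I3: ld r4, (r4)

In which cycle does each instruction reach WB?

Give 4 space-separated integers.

Answer: 5 6 8 9

Derivation:
I0 add r1 <- r4,r3: IF@1 ID@2 stall=0 (-) EX@3 MEM@4 WB@5
I1 ld r2 <- r5: IF@2 ID@3 stall=0 (-) EX@4 MEM@5 WB@6
I2 add r5 <- r1,r1: IF@3 ID@4 stall=1 (RAW on I0.r1 (WB@5)) EX@6 MEM@7 WB@8
I3 ld r4 <- r4: IF@4 ID@6 stall=0 (-) EX@7 MEM@8 WB@9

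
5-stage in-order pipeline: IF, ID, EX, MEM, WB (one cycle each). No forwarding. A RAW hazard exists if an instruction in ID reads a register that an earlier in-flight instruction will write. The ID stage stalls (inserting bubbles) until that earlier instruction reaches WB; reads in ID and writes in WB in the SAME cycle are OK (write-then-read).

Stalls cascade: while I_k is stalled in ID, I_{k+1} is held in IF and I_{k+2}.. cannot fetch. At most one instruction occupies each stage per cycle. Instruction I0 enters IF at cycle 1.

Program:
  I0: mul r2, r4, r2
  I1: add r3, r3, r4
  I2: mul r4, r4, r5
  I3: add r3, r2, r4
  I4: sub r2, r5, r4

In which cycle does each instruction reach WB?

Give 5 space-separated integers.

I0 mul r2 <- r4,r2: IF@1 ID@2 stall=0 (-) EX@3 MEM@4 WB@5
I1 add r3 <- r3,r4: IF@2 ID@3 stall=0 (-) EX@4 MEM@5 WB@6
I2 mul r4 <- r4,r5: IF@3 ID@4 stall=0 (-) EX@5 MEM@6 WB@7
I3 add r3 <- r2,r4: IF@4 ID@5 stall=2 (RAW on I2.r4 (WB@7)) EX@8 MEM@9 WB@10
I4 sub r2 <- r5,r4: IF@5 ID@8 stall=0 (-) EX@9 MEM@10 WB@11

Answer: 5 6 7 10 11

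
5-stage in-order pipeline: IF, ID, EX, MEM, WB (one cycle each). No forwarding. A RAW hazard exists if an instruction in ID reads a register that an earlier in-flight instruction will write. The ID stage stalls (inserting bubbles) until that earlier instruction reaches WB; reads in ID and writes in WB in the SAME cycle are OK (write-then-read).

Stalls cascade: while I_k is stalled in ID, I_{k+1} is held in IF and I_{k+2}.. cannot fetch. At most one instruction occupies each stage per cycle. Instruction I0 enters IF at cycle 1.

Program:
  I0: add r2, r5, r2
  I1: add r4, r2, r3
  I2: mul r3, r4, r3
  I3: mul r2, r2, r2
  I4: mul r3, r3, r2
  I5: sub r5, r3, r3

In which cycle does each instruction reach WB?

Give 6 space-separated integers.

Answer: 5 8 11 12 15 18

Derivation:
I0 add r2 <- r5,r2: IF@1 ID@2 stall=0 (-) EX@3 MEM@4 WB@5
I1 add r4 <- r2,r3: IF@2 ID@3 stall=2 (RAW on I0.r2 (WB@5)) EX@6 MEM@7 WB@8
I2 mul r3 <- r4,r3: IF@3 ID@6 stall=2 (RAW on I1.r4 (WB@8)) EX@9 MEM@10 WB@11
I3 mul r2 <- r2,r2: IF@6 ID@9 stall=0 (-) EX@10 MEM@11 WB@12
I4 mul r3 <- r3,r2: IF@9 ID@10 stall=2 (RAW on I3.r2 (WB@12)) EX@13 MEM@14 WB@15
I5 sub r5 <- r3,r3: IF@10 ID@13 stall=2 (RAW on I4.r3 (WB@15)) EX@16 MEM@17 WB@18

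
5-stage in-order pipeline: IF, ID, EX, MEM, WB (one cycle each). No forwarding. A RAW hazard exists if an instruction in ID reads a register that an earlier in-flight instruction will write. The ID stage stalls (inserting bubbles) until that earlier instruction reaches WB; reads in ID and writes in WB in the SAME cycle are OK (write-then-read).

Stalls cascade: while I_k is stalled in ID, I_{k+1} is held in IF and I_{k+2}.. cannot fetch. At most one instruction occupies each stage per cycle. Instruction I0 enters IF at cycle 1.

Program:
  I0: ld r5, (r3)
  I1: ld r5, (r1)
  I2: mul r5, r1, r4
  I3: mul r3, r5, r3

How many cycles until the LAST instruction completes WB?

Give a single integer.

I0 ld r5 <- r3: IF@1 ID@2 stall=0 (-) EX@3 MEM@4 WB@5
I1 ld r5 <- r1: IF@2 ID@3 stall=0 (-) EX@4 MEM@5 WB@6
I2 mul r5 <- r1,r4: IF@3 ID@4 stall=0 (-) EX@5 MEM@6 WB@7
I3 mul r3 <- r5,r3: IF@4 ID@5 stall=2 (RAW on I2.r5 (WB@7)) EX@8 MEM@9 WB@10

Answer: 10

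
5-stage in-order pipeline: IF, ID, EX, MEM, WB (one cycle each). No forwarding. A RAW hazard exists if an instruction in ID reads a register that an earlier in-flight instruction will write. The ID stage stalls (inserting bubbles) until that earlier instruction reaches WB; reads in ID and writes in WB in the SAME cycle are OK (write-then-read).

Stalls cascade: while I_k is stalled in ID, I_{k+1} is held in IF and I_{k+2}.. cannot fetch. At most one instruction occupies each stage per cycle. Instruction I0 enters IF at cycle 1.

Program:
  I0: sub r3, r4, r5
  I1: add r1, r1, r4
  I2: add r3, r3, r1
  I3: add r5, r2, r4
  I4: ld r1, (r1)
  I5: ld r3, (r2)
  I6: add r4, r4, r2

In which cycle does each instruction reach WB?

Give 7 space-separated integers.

I0 sub r3 <- r4,r5: IF@1 ID@2 stall=0 (-) EX@3 MEM@4 WB@5
I1 add r1 <- r1,r4: IF@2 ID@3 stall=0 (-) EX@4 MEM@5 WB@6
I2 add r3 <- r3,r1: IF@3 ID@4 stall=2 (RAW on I1.r1 (WB@6)) EX@7 MEM@8 WB@9
I3 add r5 <- r2,r4: IF@4 ID@7 stall=0 (-) EX@8 MEM@9 WB@10
I4 ld r1 <- r1: IF@7 ID@8 stall=0 (-) EX@9 MEM@10 WB@11
I5 ld r3 <- r2: IF@8 ID@9 stall=0 (-) EX@10 MEM@11 WB@12
I6 add r4 <- r4,r2: IF@9 ID@10 stall=0 (-) EX@11 MEM@12 WB@13

Answer: 5 6 9 10 11 12 13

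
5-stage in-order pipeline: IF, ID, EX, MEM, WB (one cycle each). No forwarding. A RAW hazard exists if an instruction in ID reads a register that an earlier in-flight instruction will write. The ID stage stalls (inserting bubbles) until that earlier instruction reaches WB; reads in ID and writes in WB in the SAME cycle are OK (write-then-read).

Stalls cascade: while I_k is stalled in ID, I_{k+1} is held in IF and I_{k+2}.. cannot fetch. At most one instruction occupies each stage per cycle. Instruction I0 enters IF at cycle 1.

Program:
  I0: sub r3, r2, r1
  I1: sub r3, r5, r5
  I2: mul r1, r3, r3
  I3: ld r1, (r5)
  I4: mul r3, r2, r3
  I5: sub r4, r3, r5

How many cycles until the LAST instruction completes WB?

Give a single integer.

I0 sub r3 <- r2,r1: IF@1 ID@2 stall=0 (-) EX@3 MEM@4 WB@5
I1 sub r3 <- r5,r5: IF@2 ID@3 stall=0 (-) EX@4 MEM@5 WB@6
I2 mul r1 <- r3,r3: IF@3 ID@4 stall=2 (RAW on I1.r3 (WB@6)) EX@7 MEM@8 WB@9
I3 ld r1 <- r5: IF@4 ID@7 stall=0 (-) EX@8 MEM@9 WB@10
I4 mul r3 <- r2,r3: IF@7 ID@8 stall=0 (-) EX@9 MEM@10 WB@11
I5 sub r4 <- r3,r5: IF@8 ID@9 stall=2 (RAW on I4.r3 (WB@11)) EX@12 MEM@13 WB@14

Answer: 14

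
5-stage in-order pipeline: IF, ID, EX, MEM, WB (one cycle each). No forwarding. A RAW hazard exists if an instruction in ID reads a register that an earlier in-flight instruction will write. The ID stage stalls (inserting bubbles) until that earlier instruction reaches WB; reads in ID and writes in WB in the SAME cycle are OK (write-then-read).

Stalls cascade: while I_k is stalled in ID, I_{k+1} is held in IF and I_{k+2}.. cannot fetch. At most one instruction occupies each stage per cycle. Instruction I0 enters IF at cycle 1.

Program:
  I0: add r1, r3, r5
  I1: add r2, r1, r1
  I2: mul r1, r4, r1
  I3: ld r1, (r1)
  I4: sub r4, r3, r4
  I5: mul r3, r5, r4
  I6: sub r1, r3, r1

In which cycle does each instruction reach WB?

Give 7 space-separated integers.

Answer: 5 8 9 12 13 16 19

Derivation:
I0 add r1 <- r3,r5: IF@1 ID@2 stall=0 (-) EX@3 MEM@4 WB@5
I1 add r2 <- r1,r1: IF@2 ID@3 stall=2 (RAW on I0.r1 (WB@5)) EX@6 MEM@7 WB@8
I2 mul r1 <- r4,r1: IF@3 ID@6 stall=0 (-) EX@7 MEM@8 WB@9
I3 ld r1 <- r1: IF@6 ID@7 stall=2 (RAW on I2.r1 (WB@9)) EX@10 MEM@11 WB@12
I4 sub r4 <- r3,r4: IF@7 ID@10 stall=0 (-) EX@11 MEM@12 WB@13
I5 mul r3 <- r5,r4: IF@10 ID@11 stall=2 (RAW on I4.r4 (WB@13)) EX@14 MEM@15 WB@16
I6 sub r1 <- r3,r1: IF@11 ID@14 stall=2 (RAW on I5.r3 (WB@16)) EX@17 MEM@18 WB@19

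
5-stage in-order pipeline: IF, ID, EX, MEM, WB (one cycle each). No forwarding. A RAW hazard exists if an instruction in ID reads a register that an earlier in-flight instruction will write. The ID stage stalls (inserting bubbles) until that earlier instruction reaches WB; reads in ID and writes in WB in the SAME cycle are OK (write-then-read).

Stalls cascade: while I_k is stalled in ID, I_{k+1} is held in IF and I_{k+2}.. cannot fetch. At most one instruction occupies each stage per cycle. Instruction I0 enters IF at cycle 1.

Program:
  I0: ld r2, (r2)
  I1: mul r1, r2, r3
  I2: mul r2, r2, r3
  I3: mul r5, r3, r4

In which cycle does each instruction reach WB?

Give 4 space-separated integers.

Answer: 5 8 9 10

Derivation:
I0 ld r2 <- r2: IF@1 ID@2 stall=0 (-) EX@3 MEM@4 WB@5
I1 mul r1 <- r2,r3: IF@2 ID@3 stall=2 (RAW on I0.r2 (WB@5)) EX@6 MEM@7 WB@8
I2 mul r2 <- r2,r3: IF@3 ID@6 stall=0 (-) EX@7 MEM@8 WB@9
I3 mul r5 <- r3,r4: IF@6 ID@7 stall=0 (-) EX@8 MEM@9 WB@10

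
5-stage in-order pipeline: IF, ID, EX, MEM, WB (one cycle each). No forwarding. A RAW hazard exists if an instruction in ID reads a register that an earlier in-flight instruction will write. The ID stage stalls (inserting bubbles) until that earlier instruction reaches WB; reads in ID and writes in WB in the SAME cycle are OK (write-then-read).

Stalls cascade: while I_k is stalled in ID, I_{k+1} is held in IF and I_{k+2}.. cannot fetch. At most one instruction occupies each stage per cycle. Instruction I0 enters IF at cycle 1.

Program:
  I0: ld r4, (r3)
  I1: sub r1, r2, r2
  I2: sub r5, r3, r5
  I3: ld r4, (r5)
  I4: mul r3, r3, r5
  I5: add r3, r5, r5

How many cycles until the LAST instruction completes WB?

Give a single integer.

Answer: 12

Derivation:
I0 ld r4 <- r3: IF@1 ID@2 stall=0 (-) EX@3 MEM@4 WB@5
I1 sub r1 <- r2,r2: IF@2 ID@3 stall=0 (-) EX@4 MEM@5 WB@6
I2 sub r5 <- r3,r5: IF@3 ID@4 stall=0 (-) EX@5 MEM@6 WB@7
I3 ld r4 <- r5: IF@4 ID@5 stall=2 (RAW on I2.r5 (WB@7)) EX@8 MEM@9 WB@10
I4 mul r3 <- r3,r5: IF@5 ID@8 stall=0 (-) EX@9 MEM@10 WB@11
I5 add r3 <- r5,r5: IF@8 ID@9 stall=0 (-) EX@10 MEM@11 WB@12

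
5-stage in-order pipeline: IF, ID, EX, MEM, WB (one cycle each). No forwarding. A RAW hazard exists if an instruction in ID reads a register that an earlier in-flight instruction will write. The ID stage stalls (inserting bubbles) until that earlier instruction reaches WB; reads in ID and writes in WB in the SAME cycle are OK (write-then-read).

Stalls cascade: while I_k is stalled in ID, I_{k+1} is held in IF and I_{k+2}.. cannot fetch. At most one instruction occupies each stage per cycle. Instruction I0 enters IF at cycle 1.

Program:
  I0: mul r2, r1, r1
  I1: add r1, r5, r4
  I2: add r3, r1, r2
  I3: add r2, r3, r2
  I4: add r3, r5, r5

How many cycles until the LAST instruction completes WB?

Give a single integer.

Answer: 13

Derivation:
I0 mul r2 <- r1,r1: IF@1 ID@2 stall=0 (-) EX@3 MEM@4 WB@5
I1 add r1 <- r5,r4: IF@2 ID@3 stall=0 (-) EX@4 MEM@5 WB@6
I2 add r3 <- r1,r2: IF@3 ID@4 stall=2 (RAW on I1.r1 (WB@6)) EX@7 MEM@8 WB@9
I3 add r2 <- r3,r2: IF@4 ID@7 stall=2 (RAW on I2.r3 (WB@9)) EX@10 MEM@11 WB@12
I4 add r3 <- r5,r5: IF@7 ID@10 stall=0 (-) EX@11 MEM@12 WB@13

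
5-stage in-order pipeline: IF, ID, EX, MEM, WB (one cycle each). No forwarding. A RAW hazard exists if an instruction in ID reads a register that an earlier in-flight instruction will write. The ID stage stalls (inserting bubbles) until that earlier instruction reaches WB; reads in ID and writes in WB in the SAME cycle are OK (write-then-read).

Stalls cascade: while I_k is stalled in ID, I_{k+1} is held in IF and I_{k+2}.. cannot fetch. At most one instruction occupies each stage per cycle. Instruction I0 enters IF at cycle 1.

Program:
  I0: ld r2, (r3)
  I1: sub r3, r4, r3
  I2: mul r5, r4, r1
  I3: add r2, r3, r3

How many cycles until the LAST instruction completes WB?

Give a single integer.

I0 ld r2 <- r3: IF@1 ID@2 stall=0 (-) EX@3 MEM@4 WB@5
I1 sub r3 <- r4,r3: IF@2 ID@3 stall=0 (-) EX@4 MEM@5 WB@6
I2 mul r5 <- r4,r1: IF@3 ID@4 stall=0 (-) EX@5 MEM@6 WB@7
I3 add r2 <- r3,r3: IF@4 ID@5 stall=1 (RAW on I1.r3 (WB@6)) EX@7 MEM@8 WB@9

Answer: 9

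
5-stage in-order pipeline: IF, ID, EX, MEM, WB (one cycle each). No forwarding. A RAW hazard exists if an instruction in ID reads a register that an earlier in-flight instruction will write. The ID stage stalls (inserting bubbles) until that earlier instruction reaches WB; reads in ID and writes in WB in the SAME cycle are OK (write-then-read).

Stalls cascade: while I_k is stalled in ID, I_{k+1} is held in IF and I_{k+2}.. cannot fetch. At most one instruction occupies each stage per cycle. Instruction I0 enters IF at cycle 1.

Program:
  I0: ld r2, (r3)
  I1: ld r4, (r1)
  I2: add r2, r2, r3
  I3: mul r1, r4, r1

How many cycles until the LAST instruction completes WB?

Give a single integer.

I0 ld r2 <- r3: IF@1 ID@2 stall=0 (-) EX@3 MEM@4 WB@5
I1 ld r4 <- r1: IF@2 ID@3 stall=0 (-) EX@4 MEM@5 WB@6
I2 add r2 <- r2,r3: IF@3 ID@4 stall=1 (RAW on I0.r2 (WB@5)) EX@6 MEM@7 WB@8
I3 mul r1 <- r4,r1: IF@4 ID@6 stall=0 (-) EX@7 MEM@8 WB@9

Answer: 9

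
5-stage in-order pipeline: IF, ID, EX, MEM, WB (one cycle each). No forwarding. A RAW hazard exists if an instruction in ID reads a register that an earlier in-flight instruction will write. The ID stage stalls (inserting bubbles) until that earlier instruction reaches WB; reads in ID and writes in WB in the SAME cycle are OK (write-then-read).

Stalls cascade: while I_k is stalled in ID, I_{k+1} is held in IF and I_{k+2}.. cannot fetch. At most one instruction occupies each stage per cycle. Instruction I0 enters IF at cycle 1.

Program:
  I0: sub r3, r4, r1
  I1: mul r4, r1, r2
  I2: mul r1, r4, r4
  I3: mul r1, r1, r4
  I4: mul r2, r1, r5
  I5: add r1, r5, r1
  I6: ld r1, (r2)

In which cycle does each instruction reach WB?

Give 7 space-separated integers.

I0 sub r3 <- r4,r1: IF@1 ID@2 stall=0 (-) EX@3 MEM@4 WB@5
I1 mul r4 <- r1,r2: IF@2 ID@3 stall=0 (-) EX@4 MEM@5 WB@6
I2 mul r1 <- r4,r4: IF@3 ID@4 stall=2 (RAW on I1.r4 (WB@6)) EX@7 MEM@8 WB@9
I3 mul r1 <- r1,r4: IF@4 ID@7 stall=2 (RAW on I2.r1 (WB@9)) EX@10 MEM@11 WB@12
I4 mul r2 <- r1,r5: IF@7 ID@10 stall=2 (RAW on I3.r1 (WB@12)) EX@13 MEM@14 WB@15
I5 add r1 <- r5,r1: IF@10 ID@13 stall=0 (-) EX@14 MEM@15 WB@16
I6 ld r1 <- r2: IF@13 ID@14 stall=1 (RAW on I4.r2 (WB@15)) EX@16 MEM@17 WB@18

Answer: 5 6 9 12 15 16 18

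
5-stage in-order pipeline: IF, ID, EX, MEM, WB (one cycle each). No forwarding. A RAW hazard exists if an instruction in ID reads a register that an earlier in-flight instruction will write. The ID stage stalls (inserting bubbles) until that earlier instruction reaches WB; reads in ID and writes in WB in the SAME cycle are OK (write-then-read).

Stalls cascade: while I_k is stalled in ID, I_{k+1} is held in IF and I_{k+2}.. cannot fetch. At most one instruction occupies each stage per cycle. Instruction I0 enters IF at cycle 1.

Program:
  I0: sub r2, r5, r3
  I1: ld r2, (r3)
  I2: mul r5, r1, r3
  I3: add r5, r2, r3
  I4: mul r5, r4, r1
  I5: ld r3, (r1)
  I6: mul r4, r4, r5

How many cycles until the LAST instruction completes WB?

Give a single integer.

I0 sub r2 <- r5,r3: IF@1 ID@2 stall=0 (-) EX@3 MEM@4 WB@5
I1 ld r2 <- r3: IF@2 ID@3 stall=0 (-) EX@4 MEM@5 WB@6
I2 mul r5 <- r1,r3: IF@3 ID@4 stall=0 (-) EX@5 MEM@6 WB@7
I3 add r5 <- r2,r3: IF@4 ID@5 stall=1 (RAW on I1.r2 (WB@6)) EX@7 MEM@8 WB@9
I4 mul r5 <- r4,r1: IF@5 ID@7 stall=0 (-) EX@8 MEM@9 WB@10
I5 ld r3 <- r1: IF@7 ID@8 stall=0 (-) EX@9 MEM@10 WB@11
I6 mul r4 <- r4,r5: IF@8 ID@9 stall=1 (RAW on I4.r5 (WB@10)) EX@11 MEM@12 WB@13

Answer: 13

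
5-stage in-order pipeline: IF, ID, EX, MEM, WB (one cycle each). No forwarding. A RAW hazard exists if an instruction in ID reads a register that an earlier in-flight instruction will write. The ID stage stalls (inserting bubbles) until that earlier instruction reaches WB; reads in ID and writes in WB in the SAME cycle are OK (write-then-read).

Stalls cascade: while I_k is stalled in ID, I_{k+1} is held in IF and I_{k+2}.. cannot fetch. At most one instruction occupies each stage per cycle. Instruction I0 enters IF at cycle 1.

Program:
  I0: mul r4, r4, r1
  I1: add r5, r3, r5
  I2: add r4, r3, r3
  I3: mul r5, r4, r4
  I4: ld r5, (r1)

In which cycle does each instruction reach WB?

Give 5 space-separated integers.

I0 mul r4 <- r4,r1: IF@1 ID@2 stall=0 (-) EX@3 MEM@4 WB@5
I1 add r5 <- r3,r5: IF@2 ID@3 stall=0 (-) EX@4 MEM@5 WB@6
I2 add r4 <- r3,r3: IF@3 ID@4 stall=0 (-) EX@5 MEM@6 WB@7
I3 mul r5 <- r4,r4: IF@4 ID@5 stall=2 (RAW on I2.r4 (WB@7)) EX@8 MEM@9 WB@10
I4 ld r5 <- r1: IF@5 ID@8 stall=0 (-) EX@9 MEM@10 WB@11

Answer: 5 6 7 10 11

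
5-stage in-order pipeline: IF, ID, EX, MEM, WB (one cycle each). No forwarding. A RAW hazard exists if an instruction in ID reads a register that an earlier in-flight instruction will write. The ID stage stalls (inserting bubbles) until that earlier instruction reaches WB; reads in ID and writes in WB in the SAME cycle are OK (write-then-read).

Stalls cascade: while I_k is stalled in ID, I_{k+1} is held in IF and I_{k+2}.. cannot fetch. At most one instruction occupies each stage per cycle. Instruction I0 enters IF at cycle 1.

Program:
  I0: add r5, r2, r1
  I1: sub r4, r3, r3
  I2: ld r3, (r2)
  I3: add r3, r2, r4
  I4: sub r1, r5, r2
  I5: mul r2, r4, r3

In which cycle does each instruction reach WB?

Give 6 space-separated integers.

I0 add r5 <- r2,r1: IF@1 ID@2 stall=0 (-) EX@3 MEM@4 WB@5
I1 sub r4 <- r3,r3: IF@2 ID@3 stall=0 (-) EX@4 MEM@5 WB@6
I2 ld r3 <- r2: IF@3 ID@4 stall=0 (-) EX@5 MEM@6 WB@7
I3 add r3 <- r2,r4: IF@4 ID@5 stall=1 (RAW on I1.r4 (WB@6)) EX@7 MEM@8 WB@9
I4 sub r1 <- r5,r2: IF@5 ID@7 stall=0 (-) EX@8 MEM@9 WB@10
I5 mul r2 <- r4,r3: IF@7 ID@8 stall=1 (RAW on I3.r3 (WB@9)) EX@10 MEM@11 WB@12

Answer: 5 6 7 9 10 12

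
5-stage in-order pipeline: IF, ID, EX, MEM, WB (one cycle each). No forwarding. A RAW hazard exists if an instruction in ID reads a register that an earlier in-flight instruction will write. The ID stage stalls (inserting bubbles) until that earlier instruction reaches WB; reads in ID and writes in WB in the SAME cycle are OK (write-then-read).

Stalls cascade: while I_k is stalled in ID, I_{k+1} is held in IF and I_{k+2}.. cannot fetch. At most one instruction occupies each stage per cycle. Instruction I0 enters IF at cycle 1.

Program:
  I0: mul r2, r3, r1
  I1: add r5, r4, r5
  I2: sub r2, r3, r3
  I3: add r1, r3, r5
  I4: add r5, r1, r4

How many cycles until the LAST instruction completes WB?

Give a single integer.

Answer: 12

Derivation:
I0 mul r2 <- r3,r1: IF@1 ID@2 stall=0 (-) EX@3 MEM@4 WB@5
I1 add r5 <- r4,r5: IF@2 ID@3 stall=0 (-) EX@4 MEM@5 WB@6
I2 sub r2 <- r3,r3: IF@3 ID@4 stall=0 (-) EX@5 MEM@6 WB@7
I3 add r1 <- r3,r5: IF@4 ID@5 stall=1 (RAW on I1.r5 (WB@6)) EX@7 MEM@8 WB@9
I4 add r5 <- r1,r4: IF@5 ID@7 stall=2 (RAW on I3.r1 (WB@9)) EX@10 MEM@11 WB@12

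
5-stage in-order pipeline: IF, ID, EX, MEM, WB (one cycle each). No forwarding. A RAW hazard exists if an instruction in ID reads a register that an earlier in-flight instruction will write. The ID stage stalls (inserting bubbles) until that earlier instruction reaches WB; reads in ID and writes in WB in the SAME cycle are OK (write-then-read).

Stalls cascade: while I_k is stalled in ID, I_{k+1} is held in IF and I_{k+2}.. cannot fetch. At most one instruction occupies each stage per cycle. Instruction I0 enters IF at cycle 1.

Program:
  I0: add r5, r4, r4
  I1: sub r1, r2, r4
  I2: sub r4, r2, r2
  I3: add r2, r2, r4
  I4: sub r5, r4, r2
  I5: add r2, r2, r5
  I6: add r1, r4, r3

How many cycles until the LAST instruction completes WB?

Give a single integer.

Answer: 17

Derivation:
I0 add r5 <- r4,r4: IF@1 ID@2 stall=0 (-) EX@3 MEM@4 WB@5
I1 sub r1 <- r2,r4: IF@2 ID@3 stall=0 (-) EX@4 MEM@5 WB@6
I2 sub r4 <- r2,r2: IF@3 ID@4 stall=0 (-) EX@5 MEM@6 WB@7
I3 add r2 <- r2,r4: IF@4 ID@5 stall=2 (RAW on I2.r4 (WB@7)) EX@8 MEM@9 WB@10
I4 sub r5 <- r4,r2: IF@5 ID@8 stall=2 (RAW on I3.r2 (WB@10)) EX@11 MEM@12 WB@13
I5 add r2 <- r2,r5: IF@8 ID@11 stall=2 (RAW on I4.r5 (WB@13)) EX@14 MEM@15 WB@16
I6 add r1 <- r4,r3: IF@11 ID@14 stall=0 (-) EX@15 MEM@16 WB@17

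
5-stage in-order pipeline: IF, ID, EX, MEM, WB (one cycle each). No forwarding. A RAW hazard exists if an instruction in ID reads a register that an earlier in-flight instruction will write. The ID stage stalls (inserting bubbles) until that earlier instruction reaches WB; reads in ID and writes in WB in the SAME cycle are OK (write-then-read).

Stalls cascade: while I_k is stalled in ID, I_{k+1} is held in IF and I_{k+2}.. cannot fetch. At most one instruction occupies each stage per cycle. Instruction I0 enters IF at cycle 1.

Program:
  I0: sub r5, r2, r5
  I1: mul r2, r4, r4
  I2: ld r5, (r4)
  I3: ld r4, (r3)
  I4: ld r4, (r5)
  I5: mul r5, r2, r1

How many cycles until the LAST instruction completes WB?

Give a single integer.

Answer: 11

Derivation:
I0 sub r5 <- r2,r5: IF@1 ID@2 stall=0 (-) EX@3 MEM@4 WB@5
I1 mul r2 <- r4,r4: IF@2 ID@3 stall=0 (-) EX@4 MEM@5 WB@6
I2 ld r5 <- r4: IF@3 ID@4 stall=0 (-) EX@5 MEM@6 WB@7
I3 ld r4 <- r3: IF@4 ID@5 stall=0 (-) EX@6 MEM@7 WB@8
I4 ld r4 <- r5: IF@5 ID@6 stall=1 (RAW on I2.r5 (WB@7)) EX@8 MEM@9 WB@10
I5 mul r5 <- r2,r1: IF@6 ID@8 stall=0 (-) EX@9 MEM@10 WB@11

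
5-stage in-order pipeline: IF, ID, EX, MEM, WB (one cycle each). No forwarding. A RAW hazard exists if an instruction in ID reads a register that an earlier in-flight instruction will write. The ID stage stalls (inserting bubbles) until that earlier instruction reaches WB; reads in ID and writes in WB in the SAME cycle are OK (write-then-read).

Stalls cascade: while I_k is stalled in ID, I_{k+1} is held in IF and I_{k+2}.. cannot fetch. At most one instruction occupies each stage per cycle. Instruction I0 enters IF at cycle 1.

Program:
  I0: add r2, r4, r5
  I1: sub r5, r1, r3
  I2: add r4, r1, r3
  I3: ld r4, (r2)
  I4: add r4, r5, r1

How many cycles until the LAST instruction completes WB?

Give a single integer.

I0 add r2 <- r4,r5: IF@1 ID@2 stall=0 (-) EX@3 MEM@4 WB@5
I1 sub r5 <- r1,r3: IF@2 ID@3 stall=0 (-) EX@4 MEM@5 WB@6
I2 add r4 <- r1,r3: IF@3 ID@4 stall=0 (-) EX@5 MEM@6 WB@7
I3 ld r4 <- r2: IF@4 ID@5 stall=0 (-) EX@6 MEM@7 WB@8
I4 add r4 <- r5,r1: IF@5 ID@6 stall=0 (-) EX@7 MEM@8 WB@9

Answer: 9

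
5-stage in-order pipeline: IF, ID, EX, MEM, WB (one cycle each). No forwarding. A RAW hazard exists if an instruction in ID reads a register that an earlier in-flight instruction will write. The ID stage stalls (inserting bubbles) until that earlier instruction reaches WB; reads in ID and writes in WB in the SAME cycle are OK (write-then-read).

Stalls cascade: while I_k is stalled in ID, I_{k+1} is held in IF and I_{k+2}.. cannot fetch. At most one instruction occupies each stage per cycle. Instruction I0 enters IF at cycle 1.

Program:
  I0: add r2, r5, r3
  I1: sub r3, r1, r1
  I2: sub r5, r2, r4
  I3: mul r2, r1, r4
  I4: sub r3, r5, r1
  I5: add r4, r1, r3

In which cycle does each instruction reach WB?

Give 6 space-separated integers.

Answer: 5 6 8 9 11 14

Derivation:
I0 add r2 <- r5,r3: IF@1 ID@2 stall=0 (-) EX@3 MEM@4 WB@5
I1 sub r3 <- r1,r1: IF@2 ID@3 stall=0 (-) EX@4 MEM@5 WB@6
I2 sub r5 <- r2,r4: IF@3 ID@4 stall=1 (RAW on I0.r2 (WB@5)) EX@6 MEM@7 WB@8
I3 mul r2 <- r1,r4: IF@4 ID@6 stall=0 (-) EX@7 MEM@8 WB@9
I4 sub r3 <- r5,r1: IF@6 ID@7 stall=1 (RAW on I2.r5 (WB@8)) EX@9 MEM@10 WB@11
I5 add r4 <- r1,r3: IF@7 ID@9 stall=2 (RAW on I4.r3 (WB@11)) EX@12 MEM@13 WB@14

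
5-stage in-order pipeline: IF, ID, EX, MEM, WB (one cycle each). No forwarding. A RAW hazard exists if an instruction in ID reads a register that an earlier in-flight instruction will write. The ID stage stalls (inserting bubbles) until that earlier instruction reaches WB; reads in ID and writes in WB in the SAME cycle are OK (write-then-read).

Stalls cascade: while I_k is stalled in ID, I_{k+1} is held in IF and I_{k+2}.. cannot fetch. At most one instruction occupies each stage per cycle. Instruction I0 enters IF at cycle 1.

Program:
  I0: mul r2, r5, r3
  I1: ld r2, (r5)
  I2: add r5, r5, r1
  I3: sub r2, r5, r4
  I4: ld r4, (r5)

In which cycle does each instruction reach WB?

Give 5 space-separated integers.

I0 mul r2 <- r5,r3: IF@1 ID@2 stall=0 (-) EX@3 MEM@4 WB@5
I1 ld r2 <- r5: IF@2 ID@3 stall=0 (-) EX@4 MEM@5 WB@6
I2 add r5 <- r5,r1: IF@3 ID@4 stall=0 (-) EX@5 MEM@6 WB@7
I3 sub r2 <- r5,r4: IF@4 ID@5 stall=2 (RAW on I2.r5 (WB@7)) EX@8 MEM@9 WB@10
I4 ld r4 <- r5: IF@5 ID@8 stall=0 (-) EX@9 MEM@10 WB@11

Answer: 5 6 7 10 11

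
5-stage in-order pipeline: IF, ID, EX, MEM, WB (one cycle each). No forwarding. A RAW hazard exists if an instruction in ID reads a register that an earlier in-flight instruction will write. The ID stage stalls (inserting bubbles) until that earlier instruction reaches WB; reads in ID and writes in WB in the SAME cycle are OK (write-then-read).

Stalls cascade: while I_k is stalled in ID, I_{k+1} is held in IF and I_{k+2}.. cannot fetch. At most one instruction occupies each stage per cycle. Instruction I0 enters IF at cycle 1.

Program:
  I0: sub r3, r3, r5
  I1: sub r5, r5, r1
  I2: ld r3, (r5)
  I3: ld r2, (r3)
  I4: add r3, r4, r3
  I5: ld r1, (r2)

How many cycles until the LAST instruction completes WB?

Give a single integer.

Answer: 15

Derivation:
I0 sub r3 <- r3,r5: IF@1 ID@2 stall=0 (-) EX@3 MEM@4 WB@5
I1 sub r5 <- r5,r1: IF@2 ID@3 stall=0 (-) EX@4 MEM@5 WB@6
I2 ld r3 <- r5: IF@3 ID@4 stall=2 (RAW on I1.r5 (WB@6)) EX@7 MEM@8 WB@9
I3 ld r2 <- r3: IF@4 ID@7 stall=2 (RAW on I2.r3 (WB@9)) EX@10 MEM@11 WB@12
I4 add r3 <- r4,r3: IF@7 ID@10 stall=0 (-) EX@11 MEM@12 WB@13
I5 ld r1 <- r2: IF@10 ID@11 stall=1 (RAW on I3.r2 (WB@12)) EX@13 MEM@14 WB@15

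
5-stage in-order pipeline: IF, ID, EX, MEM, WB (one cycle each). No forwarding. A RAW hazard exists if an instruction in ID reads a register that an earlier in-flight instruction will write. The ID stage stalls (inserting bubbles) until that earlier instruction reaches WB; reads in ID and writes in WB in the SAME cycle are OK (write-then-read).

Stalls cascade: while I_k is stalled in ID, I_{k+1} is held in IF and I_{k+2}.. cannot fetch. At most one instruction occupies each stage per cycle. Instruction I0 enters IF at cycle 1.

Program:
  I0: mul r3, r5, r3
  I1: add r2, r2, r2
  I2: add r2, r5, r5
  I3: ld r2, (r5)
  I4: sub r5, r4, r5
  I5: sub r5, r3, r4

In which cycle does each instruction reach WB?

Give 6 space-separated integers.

I0 mul r3 <- r5,r3: IF@1 ID@2 stall=0 (-) EX@3 MEM@4 WB@5
I1 add r2 <- r2,r2: IF@2 ID@3 stall=0 (-) EX@4 MEM@5 WB@6
I2 add r2 <- r5,r5: IF@3 ID@4 stall=0 (-) EX@5 MEM@6 WB@7
I3 ld r2 <- r5: IF@4 ID@5 stall=0 (-) EX@6 MEM@7 WB@8
I4 sub r5 <- r4,r5: IF@5 ID@6 stall=0 (-) EX@7 MEM@8 WB@9
I5 sub r5 <- r3,r4: IF@6 ID@7 stall=0 (-) EX@8 MEM@9 WB@10

Answer: 5 6 7 8 9 10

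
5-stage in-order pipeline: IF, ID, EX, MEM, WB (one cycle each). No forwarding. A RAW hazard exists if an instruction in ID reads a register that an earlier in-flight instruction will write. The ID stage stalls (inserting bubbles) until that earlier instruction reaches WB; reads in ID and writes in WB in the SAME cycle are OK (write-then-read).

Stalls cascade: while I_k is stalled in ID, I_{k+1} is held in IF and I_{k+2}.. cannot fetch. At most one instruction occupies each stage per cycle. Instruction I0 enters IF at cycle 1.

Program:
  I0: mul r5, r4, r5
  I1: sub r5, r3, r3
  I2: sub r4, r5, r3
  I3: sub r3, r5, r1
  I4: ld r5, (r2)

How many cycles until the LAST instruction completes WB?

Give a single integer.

Answer: 11

Derivation:
I0 mul r5 <- r4,r5: IF@1 ID@2 stall=0 (-) EX@3 MEM@4 WB@5
I1 sub r5 <- r3,r3: IF@2 ID@3 stall=0 (-) EX@4 MEM@5 WB@6
I2 sub r4 <- r5,r3: IF@3 ID@4 stall=2 (RAW on I1.r5 (WB@6)) EX@7 MEM@8 WB@9
I3 sub r3 <- r5,r1: IF@4 ID@7 stall=0 (-) EX@8 MEM@9 WB@10
I4 ld r5 <- r2: IF@7 ID@8 stall=0 (-) EX@9 MEM@10 WB@11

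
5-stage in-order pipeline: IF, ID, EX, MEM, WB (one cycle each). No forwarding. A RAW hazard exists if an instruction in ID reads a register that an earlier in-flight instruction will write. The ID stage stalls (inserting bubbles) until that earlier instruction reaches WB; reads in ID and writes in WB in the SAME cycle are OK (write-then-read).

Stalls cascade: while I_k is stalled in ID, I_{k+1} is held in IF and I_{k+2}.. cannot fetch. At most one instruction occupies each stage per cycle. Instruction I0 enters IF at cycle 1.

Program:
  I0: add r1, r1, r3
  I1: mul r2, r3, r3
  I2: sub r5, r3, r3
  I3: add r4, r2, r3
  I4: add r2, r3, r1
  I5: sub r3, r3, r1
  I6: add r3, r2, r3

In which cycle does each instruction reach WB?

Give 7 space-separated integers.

I0 add r1 <- r1,r3: IF@1 ID@2 stall=0 (-) EX@3 MEM@4 WB@5
I1 mul r2 <- r3,r3: IF@2 ID@3 stall=0 (-) EX@4 MEM@5 WB@6
I2 sub r5 <- r3,r3: IF@3 ID@4 stall=0 (-) EX@5 MEM@6 WB@7
I3 add r4 <- r2,r3: IF@4 ID@5 stall=1 (RAW on I1.r2 (WB@6)) EX@7 MEM@8 WB@9
I4 add r2 <- r3,r1: IF@5 ID@7 stall=0 (-) EX@8 MEM@9 WB@10
I5 sub r3 <- r3,r1: IF@7 ID@8 stall=0 (-) EX@9 MEM@10 WB@11
I6 add r3 <- r2,r3: IF@8 ID@9 stall=2 (RAW on I5.r3 (WB@11)) EX@12 MEM@13 WB@14

Answer: 5 6 7 9 10 11 14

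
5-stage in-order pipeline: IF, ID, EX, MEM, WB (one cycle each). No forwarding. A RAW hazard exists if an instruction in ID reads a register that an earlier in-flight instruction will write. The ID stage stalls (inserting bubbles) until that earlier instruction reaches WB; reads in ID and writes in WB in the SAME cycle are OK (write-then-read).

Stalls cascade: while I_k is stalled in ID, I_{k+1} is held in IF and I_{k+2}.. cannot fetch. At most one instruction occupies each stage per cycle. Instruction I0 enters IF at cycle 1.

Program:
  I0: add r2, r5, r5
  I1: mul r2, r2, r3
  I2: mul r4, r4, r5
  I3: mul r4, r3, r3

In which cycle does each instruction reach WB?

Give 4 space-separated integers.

Answer: 5 8 9 10

Derivation:
I0 add r2 <- r5,r5: IF@1 ID@2 stall=0 (-) EX@3 MEM@4 WB@5
I1 mul r2 <- r2,r3: IF@2 ID@3 stall=2 (RAW on I0.r2 (WB@5)) EX@6 MEM@7 WB@8
I2 mul r4 <- r4,r5: IF@3 ID@6 stall=0 (-) EX@7 MEM@8 WB@9
I3 mul r4 <- r3,r3: IF@6 ID@7 stall=0 (-) EX@8 MEM@9 WB@10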